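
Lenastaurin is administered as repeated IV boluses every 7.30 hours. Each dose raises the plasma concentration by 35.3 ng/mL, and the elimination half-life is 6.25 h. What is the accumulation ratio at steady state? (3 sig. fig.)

k = ln 2 / 6.25 = 0.1109 h⁻¹
Fraction remaining after one interval: e^(−kτ) = e^(−0.1109 × 7.30) = 0.4450
R = 1 / (1 − 0.4450) = 1 / 0.5550 ≈ 1.80

1.80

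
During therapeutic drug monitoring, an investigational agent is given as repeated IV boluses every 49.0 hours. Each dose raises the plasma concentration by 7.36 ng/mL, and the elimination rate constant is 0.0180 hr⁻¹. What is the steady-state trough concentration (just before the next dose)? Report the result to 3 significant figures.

Fraction remaining after one interval: e^(−kτ) = e^(−0.01800 × 49.0) = 0.4140
R = 1 / (1 − 0.4140) = 1.706
Css,max = 7.36 × 1.706 = 12.56 ng/mL
Css,min = Css,max × e^(−kτ) = 12.56 × 0.4140 ≈ 5.20 ng/mL

5.20 ng/mL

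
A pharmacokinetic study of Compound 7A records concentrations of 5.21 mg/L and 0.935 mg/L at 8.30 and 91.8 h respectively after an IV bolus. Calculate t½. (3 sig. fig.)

k = ln(C₁/C₂) / (t₂ − t₁) = ln(5.21/0.935) / (91.8 − 8.30)
  = 1.718 / 83.50 = 0.02057 h⁻¹
t½ = ln 2 / k = ln 2 / 0.02057 ≈ 33.7 hours

33.7 hours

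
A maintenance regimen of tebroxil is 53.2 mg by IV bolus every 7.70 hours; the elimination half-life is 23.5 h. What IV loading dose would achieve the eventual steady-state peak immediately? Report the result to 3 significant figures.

262 mg

k = ln 2 / 23.5 = 0.02950 h⁻¹
Accumulation ratio R = 1 / (1 − e^(−kτ)) = 1 / (1 − e^(−0.02950×7.70)) = 1 / (1 − 0.7968) = 4.922
Loading dose = maintenance dose × R = 53.2 × 4.922 ≈ 262 mg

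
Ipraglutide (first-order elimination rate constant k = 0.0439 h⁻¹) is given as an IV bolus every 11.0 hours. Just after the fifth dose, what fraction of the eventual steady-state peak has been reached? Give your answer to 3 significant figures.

f_n = 1 − e^(−nkτ) = 1 − e^(−5 × 0.04390 × 11.0) = 1 − e^(−2.414) = 1 − 0.08941 ≈ 0.911

0.911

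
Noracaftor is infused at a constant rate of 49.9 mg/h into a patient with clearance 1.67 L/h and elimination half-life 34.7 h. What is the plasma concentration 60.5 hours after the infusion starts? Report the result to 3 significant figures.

21.0 mg/L

Css = rate / CL = 49.9 / 1.67 = 29.88 mg/L
k = ln 2 / 34.7 = 0.01998 h⁻¹
C(t) = Css (1 − e^(−kt)) = 29.88 × (1 − e^(−1.209)) = 29.88 × 0.7014 ≈ 21.0 mg/L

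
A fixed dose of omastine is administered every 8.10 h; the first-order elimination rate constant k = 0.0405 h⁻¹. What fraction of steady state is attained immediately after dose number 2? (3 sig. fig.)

0.481

f_n = 1 − e^(−nkτ) = 1 − e^(−2 × 0.04050 × 8.10) = 1 − e^(−0.6561) = 1 − 0.5189 ≈ 0.481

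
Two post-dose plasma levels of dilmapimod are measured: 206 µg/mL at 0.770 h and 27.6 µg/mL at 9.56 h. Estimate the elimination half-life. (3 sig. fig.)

k = ln(C₁/C₂) / (t₂ − t₁) = ln(206/27.6) / (9.56 − 0.770)
  = 2.010 / 8.790 = 0.2287 h⁻¹
t½ = ln 2 / k = ln 2 / 0.2287 ≈ 3.03 hours

3.03 hours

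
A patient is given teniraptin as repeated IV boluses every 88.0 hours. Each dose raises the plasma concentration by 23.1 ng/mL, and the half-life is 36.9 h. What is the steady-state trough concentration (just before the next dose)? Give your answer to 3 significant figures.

5.47 ng/mL

k = ln 2 / 36.9 = 0.01878 h⁻¹
Fraction remaining after one interval: e^(−kτ) = e^(−0.01878 × 88.0) = 0.1915
R = 1 / (1 − 0.1915) = 1.237
Css,max = 23.1 × 1.237 = 28.57 ng/mL
Css,min = Css,max × e^(−kτ) = 28.57 × 0.1915 ≈ 5.47 ng/mL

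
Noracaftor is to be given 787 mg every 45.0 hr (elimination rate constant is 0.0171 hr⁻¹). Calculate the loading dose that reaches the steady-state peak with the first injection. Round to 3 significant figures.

Accumulation ratio R = 1 / (1 − e^(−kτ)) = 1 / (1 − e^(−0.01710×45.0)) = 1 / (1 − 0.4632) = 1.863
Loading dose = maintenance dose × R = 787 × 1.863 ≈ 1470 mg

1470 mg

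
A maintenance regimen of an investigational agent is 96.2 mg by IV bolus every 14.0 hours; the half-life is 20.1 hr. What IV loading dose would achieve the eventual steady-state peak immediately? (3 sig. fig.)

k = ln 2 / 20.1 = 0.03448 hr⁻¹
Accumulation ratio R = 1 / (1 − e^(−kτ)) = 1 / (1 − e^(−0.03448×14.0)) = 1 / (1 − 0.6171) = 2.611
Loading dose = maintenance dose × R = 96.2 × 2.611 ≈ 251 mg

251 mg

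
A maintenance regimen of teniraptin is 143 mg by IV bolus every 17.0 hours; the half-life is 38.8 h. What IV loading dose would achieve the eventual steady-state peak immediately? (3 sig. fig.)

546 mg

k = ln 2 / 38.8 = 0.01786 h⁻¹
Accumulation ratio R = 1 / (1 − e^(−kτ)) = 1 / (1 − e^(−0.01786×17.0)) = 1 / (1 − 0.7381) = 3.818
Loading dose = maintenance dose × R = 143 × 3.818 ≈ 546 mg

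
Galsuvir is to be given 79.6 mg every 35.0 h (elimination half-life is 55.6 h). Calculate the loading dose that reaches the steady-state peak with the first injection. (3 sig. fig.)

225 mg

k = ln 2 / 55.6 = 0.01247 h⁻¹
Accumulation ratio R = 1 / (1 − e^(−kτ)) = 1 / (1 − e^(−0.01247×35.0)) = 1 / (1 − 0.6464) = 2.828
Loading dose = maintenance dose × R = 79.6 × 2.828 ≈ 225 mg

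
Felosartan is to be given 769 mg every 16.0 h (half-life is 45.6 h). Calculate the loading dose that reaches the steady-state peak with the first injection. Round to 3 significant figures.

3560 mg

k = ln 2 / 45.6 = 0.01520 h⁻¹
Accumulation ratio R = 1 / (1 − e^(−kτ)) = 1 / (1 − e^(−0.01520×16.0)) = 1 / (1 − 0.7841) = 4.632
Loading dose = maintenance dose × R = 769 × 4.632 ≈ 3560 mg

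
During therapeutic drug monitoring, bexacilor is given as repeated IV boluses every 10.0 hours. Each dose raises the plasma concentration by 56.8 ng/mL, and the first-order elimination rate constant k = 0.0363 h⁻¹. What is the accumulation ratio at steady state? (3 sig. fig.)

3.29

Fraction remaining after one interval: e^(−kτ) = e^(−0.03630 × 10.0) = 0.6956
R = 1 / (1 − 0.6956) = 1 / 0.3044 ≈ 3.29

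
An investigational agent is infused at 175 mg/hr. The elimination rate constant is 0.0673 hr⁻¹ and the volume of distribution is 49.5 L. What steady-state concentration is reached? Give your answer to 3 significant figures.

52.5 mg/L

CL = k · V = 0.0673 × 49.5 = 3.331 L/hr
Css = rate / CL = 175 / 3.331 ≈ 52.5 mg/L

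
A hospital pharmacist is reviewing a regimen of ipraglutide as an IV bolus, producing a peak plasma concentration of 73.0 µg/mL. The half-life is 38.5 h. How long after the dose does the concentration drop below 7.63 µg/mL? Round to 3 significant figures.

125 hours

k = ln 2 / 38.5 = 0.01800 h⁻¹
C(t) = C₀ e^(−kt)  ⇒  t = ln(C₀/C) / k
t = ln(73.0/7.63) / 0.01800 = 2.258 / 0.01800 ≈ 125 hours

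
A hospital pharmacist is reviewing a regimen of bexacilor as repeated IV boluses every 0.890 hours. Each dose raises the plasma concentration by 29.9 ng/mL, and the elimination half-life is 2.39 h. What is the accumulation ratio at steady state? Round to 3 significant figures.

4.40

k = ln 2 / 2.39 = 0.2900 h⁻¹
Fraction remaining after one interval: e^(−kτ) = e^(−0.2900 × 0.890) = 0.7725
R = 1 / (1 − 0.7725) = 1 / 0.2275 ≈ 4.40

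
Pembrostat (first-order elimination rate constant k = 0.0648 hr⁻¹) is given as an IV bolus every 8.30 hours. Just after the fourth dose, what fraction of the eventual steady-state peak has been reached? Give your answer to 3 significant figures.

f_n = 1 − e^(−nkτ) = 1 − e^(−4 × 0.06480 × 8.30) = 1 − e^(−2.151) = 1 − 0.1163 ≈ 0.884

0.884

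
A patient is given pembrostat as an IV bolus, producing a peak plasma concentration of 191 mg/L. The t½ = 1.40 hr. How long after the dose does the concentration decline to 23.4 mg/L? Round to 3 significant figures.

k = ln 2 / 1.40 = 0.4951 hr⁻¹
C(t) = C₀ e^(−kt)  ⇒  t = ln(C₀/C) / k
t = ln(191/23.4) / 0.4951 = 2.100 / 0.4951 ≈ 4.24 hours

4.24 hours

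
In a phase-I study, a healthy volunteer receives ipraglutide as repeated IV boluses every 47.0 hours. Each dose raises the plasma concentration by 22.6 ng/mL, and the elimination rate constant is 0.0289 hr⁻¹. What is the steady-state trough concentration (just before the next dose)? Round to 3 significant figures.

Fraction remaining after one interval: e^(−kτ) = e^(−0.02890 × 47.0) = 0.2571
R = 1 / (1 − 0.2571) = 1.346
Css,max = 22.6 × 1.346 = 30.42 ng/mL
Css,min = Css,max × e^(−kτ) = 30.42 × 0.2571 ≈ 7.82 ng/mL

7.82 ng/mL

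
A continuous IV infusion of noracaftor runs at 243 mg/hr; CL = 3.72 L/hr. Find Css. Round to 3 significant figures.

65.3 mg/L

Css = infusion rate / CL = 243 / 3.72 ≈ 65.3 mg/L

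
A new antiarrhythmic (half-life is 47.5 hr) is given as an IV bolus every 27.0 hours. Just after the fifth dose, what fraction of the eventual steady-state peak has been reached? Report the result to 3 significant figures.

k = ln 2 / 47.5 = 0.01459 hr⁻¹
f_n = 1 − e^(−nkτ) = 1 − e^(−5 × 0.01459 × 27.0) = 1 − e^(−1.970) = 1 − 0.1395 ≈ 0.861

0.861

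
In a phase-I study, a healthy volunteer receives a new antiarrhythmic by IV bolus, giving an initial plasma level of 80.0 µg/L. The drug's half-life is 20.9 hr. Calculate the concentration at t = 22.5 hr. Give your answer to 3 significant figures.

37.9 µg/L

k = ln 2 / 20.9 = 0.03316 hr⁻¹
C(t) = C₀ e^(−kt) = 80.0 × e^(−0.03316 × 22.5) = 80.0 × e^(−0.7462) = 80.0 × 0.4742 ≈ 37.9 µg/L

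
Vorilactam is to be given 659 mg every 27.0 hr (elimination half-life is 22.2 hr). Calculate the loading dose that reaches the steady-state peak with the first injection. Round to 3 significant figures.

1160 mg

k = ln 2 / 22.2 = 0.03122 hr⁻¹
Accumulation ratio R = 1 / (1 − e^(−kτ)) = 1 / (1 − e^(−0.03122×27.0)) = 1 / (1 − 0.4304) = 1.756
Loading dose = maintenance dose × R = 659 × 1.756 ≈ 1160 mg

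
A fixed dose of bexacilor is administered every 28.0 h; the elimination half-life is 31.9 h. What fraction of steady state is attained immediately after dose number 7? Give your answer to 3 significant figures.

0.986

k = ln 2 / 31.9 = 0.02173 h⁻¹
f_n = 1 − e^(−nkτ) = 1 − e^(−7 × 0.02173 × 28.0) = 1 − e^(−4.259) = 1 − 0.01414 ≈ 0.986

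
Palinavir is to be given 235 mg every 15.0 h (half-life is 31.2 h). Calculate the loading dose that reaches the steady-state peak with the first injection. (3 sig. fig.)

k = ln 2 / 31.2 = 0.02222 h⁻¹
Accumulation ratio R = 1 / (1 − e^(−kτ)) = 1 / (1 − e^(−0.02222×15.0)) = 1 / (1 − 0.7166) = 3.529
Loading dose = maintenance dose × R = 235 × 3.529 ≈ 829 mg

829 mg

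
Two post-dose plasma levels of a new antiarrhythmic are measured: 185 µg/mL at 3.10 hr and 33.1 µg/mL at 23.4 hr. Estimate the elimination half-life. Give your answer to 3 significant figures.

k = ln(C₁/C₂) / (t₂ − t₁) = ln(185/33.1) / (23.4 − 3.10)
  = 1.721 / 20.30 = 0.08477 hr⁻¹
t½ = ln 2 / k = ln 2 / 0.08477 ≈ 8.18 hours

8.18 hours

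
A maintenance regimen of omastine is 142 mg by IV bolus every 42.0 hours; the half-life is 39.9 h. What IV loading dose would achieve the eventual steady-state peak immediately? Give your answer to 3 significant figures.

k = ln 2 / 39.9 = 0.01737 h⁻¹
Accumulation ratio R = 1 / (1 − e^(−kτ)) = 1 / (1 − e^(−0.01737×42.0)) = 1 / (1 − 0.4821) = 1.931
Loading dose = maintenance dose × R = 142 × 1.931 ≈ 274 mg

274 mg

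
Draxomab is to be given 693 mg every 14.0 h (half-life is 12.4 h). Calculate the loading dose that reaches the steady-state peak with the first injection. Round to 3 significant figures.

1280 mg

k = ln 2 / 12.4 = 0.05590 h⁻¹
Accumulation ratio R = 1 / (1 − e^(−kτ)) = 1 / (1 − e^(−0.05590×14.0)) = 1 / (1 − 0.4572) = 1.842
Loading dose = maintenance dose × R = 693 × 1.842 ≈ 1280 mg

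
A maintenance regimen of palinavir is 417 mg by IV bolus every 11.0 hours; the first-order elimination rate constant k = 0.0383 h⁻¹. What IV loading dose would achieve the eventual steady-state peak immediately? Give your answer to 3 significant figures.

Accumulation ratio R = 1 / (1 − e^(−kτ)) = 1 / (1 − e^(−0.03830×11.0)) = 1 / (1 − 0.6562) = 2.909
Loading dose = maintenance dose × R = 417 × 2.909 ≈ 1210 mg

1210 mg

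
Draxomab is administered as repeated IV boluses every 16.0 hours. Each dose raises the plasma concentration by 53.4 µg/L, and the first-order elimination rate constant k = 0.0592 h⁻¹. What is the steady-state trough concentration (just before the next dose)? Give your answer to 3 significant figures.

Fraction remaining after one interval: e^(−kτ) = e^(−0.05920 × 16.0) = 0.3878
R = 1 / (1 − 0.3878) = 1.634
Css,max = 53.4 × 1.634 = 87.23 µg/L
Css,min = Css,max × e^(−kτ) = 87.23 × 0.3878 ≈ 33.8 µg/L

33.8 µg/L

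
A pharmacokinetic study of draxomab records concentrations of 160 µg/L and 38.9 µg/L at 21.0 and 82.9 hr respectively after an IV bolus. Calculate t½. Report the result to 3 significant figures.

30.3 hours

k = ln(C₁/C₂) / (t₂ − t₁) = ln(160/38.9) / (82.9 − 21.0)
  = 1.414 / 61.90 = 0.02285 hr⁻¹
t½ = ln 2 / k = ln 2 / 0.02285 ≈ 30.3 hours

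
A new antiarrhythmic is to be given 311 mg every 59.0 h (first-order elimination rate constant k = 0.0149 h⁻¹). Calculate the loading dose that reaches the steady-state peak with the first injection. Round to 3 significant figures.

532 mg

Accumulation ratio R = 1 / (1 − e^(−kτ)) = 1 / (1 − e^(−0.01490×59.0)) = 1 / (1 − 0.4152) = 1.710
Loading dose = maintenance dose × R = 311 × 1.710 ≈ 532 mg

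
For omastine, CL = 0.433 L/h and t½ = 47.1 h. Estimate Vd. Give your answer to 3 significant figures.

29.4 L

k = ln 2 / t½ = ln 2 / 47.1 = 0.01472 h⁻¹
V = CL / k = 0.433 / 0.01472 ≈ 29.4 L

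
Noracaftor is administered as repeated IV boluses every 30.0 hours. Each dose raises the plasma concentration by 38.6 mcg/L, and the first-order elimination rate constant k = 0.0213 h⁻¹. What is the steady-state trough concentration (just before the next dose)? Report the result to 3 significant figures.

Fraction remaining after one interval: e^(−kτ) = e^(−0.02130 × 30.0) = 0.5278
R = 1 / (1 − 0.5278) = 2.118
Css,max = 38.6 × 2.118 = 81.75 mcg/L
Css,min = Css,max × e^(−kτ) = 81.75 × 0.5278 ≈ 43.1 mcg/L

43.1 mcg/L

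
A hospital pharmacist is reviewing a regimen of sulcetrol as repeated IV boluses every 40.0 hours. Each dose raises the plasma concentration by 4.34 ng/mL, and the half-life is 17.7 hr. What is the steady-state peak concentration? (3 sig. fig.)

k = ln 2 / 17.7 = 0.03916 hr⁻¹
Fraction remaining after one interval: e^(−kτ) = e^(−0.03916 × 40.0) = 0.2088
R = 1 / (1 − 0.2088) = 1.264
Css,max = 4.34 × 1.264 ≈ 5.49 ng/mL

5.49 ng/mL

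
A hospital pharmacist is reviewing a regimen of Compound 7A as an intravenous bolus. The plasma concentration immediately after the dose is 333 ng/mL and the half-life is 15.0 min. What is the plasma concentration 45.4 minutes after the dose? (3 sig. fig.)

40.9 ng/mL

k = ln 2 / 15.0 = 0.04621 min⁻¹
45.4 min is 3.027 half-lives, so C = 333 × (1/2)^3.027 = 333 × 0.1227 ≈ 40.9 ng/mL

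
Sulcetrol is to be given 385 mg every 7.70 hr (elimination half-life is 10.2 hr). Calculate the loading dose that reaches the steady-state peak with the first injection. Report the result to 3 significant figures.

k = ln 2 / 10.2 = 0.06796 hr⁻¹
Accumulation ratio R = 1 / (1 − e^(−kτ)) = 1 / (1 − e^(−0.06796×7.70)) = 1 / (1 − 0.5926) = 2.455
Loading dose = maintenance dose × R = 385 × 2.455 ≈ 945 mg

945 mg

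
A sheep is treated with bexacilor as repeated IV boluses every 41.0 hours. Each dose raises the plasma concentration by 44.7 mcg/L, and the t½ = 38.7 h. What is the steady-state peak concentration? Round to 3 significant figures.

k = ln 2 / 38.7 = 0.01791 h⁻¹
Fraction remaining after one interval: e^(−kτ) = e^(−0.01791 × 41.0) = 0.4798
R = 1 / (1 − 0.4798) = 1.922
Css,max = 44.7 × 1.922 ≈ 85.9 mcg/L

85.9 mcg/L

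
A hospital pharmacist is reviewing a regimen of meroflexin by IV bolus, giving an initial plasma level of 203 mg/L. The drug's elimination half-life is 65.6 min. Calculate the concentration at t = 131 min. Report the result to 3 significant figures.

50.9 mg/L

k = ln 2 / 65.6 = 0.01057 min⁻¹
C(t) = C₀ e^(−kt) = 203 × e^(−0.01057 × 131) = 203 × e^(−1.384) = 203 × 0.2505 ≈ 50.9 mg/L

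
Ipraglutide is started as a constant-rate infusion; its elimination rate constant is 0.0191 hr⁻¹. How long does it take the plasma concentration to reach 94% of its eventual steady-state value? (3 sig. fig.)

f = 1 − e^(−kt)  ⇒  t = −ln(1 − f) / k
t = −ln(1 − 0.94) / 0.01910 = 2.813 / 0.01910 ≈ 147 hours

147 hours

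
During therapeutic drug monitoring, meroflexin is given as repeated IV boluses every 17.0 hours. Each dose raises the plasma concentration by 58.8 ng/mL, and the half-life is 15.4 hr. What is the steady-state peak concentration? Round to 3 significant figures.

k = ln 2 / 15.4 = 0.04501 hr⁻¹
Fraction remaining after one interval: e^(−kτ) = e^(−0.04501 × 17.0) = 0.4653
R = 1 / (1 − 0.4653) = 1.870
Css,max = 58.8 × 1.870 ≈ 110 ng/mL

110 ng/mL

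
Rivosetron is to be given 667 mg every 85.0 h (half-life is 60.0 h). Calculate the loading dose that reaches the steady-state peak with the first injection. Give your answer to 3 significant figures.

1070 mg

k = ln 2 / 60.0 = 0.01155 h⁻¹
Accumulation ratio R = 1 / (1 − e^(−kτ)) = 1 / (1 − e^(−0.01155×85.0)) = 1 / (1 − 0.3746) = 1.599
Loading dose = maintenance dose × R = 667 × 1.599 ≈ 1070 mg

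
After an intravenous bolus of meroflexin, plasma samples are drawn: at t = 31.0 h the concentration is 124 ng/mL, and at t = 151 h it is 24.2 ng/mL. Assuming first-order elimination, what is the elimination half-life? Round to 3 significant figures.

50.9 hours

k = ln(C₁/C₂) / (t₂ − t₁) = ln(124/24.2) / (151 − 31.0)
  = 1.634 / 120.0 = 0.01362 h⁻¹
t½ = ln 2 / k = ln 2 / 0.01362 ≈ 50.9 hours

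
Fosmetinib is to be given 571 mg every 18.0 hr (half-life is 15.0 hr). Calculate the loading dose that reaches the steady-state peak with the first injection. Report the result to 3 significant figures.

1010 mg

k = ln 2 / 15.0 = 0.04621 hr⁻¹
Accumulation ratio R = 1 / (1 − e^(−kτ)) = 1 / (1 − e^(−0.04621×18.0)) = 1 / (1 − 0.4353) = 1.771
Loading dose = maintenance dose × R = 571 × 1.771 ≈ 1010 mg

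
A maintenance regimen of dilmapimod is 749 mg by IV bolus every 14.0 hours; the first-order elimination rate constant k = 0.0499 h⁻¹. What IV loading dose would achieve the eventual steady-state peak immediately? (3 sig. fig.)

1490 mg

Accumulation ratio R = 1 / (1 − e^(−kτ)) = 1 / (1 − e^(−0.04990×14.0)) = 1 / (1 − 0.4973) = 1.989
Loading dose = maintenance dose × R = 749 × 1.989 ≈ 1490 mg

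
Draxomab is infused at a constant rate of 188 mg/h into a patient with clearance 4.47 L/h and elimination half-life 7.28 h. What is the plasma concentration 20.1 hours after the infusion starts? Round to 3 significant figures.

35.9 µg/mL

Css = rate / CL = 188 / 4.47 = 42.06 µg/mL
k = ln 2 / 7.28 = 0.09521 h⁻¹
C(t) = Css (1 − e^(−kt)) = 42.06 × (1 − e^(−1.914)) = 42.06 × 0.8525 ≈ 35.9 µg/mL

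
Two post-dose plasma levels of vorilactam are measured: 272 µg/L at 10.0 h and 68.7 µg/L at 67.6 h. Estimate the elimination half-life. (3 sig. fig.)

29.0 hours

k = ln(C₁/C₂) / (t₂ − t₁) = ln(272/68.7) / (67.6 − 10.0)
  = 1.376 / 57.60 = 0.02389 h⁻¹
t½ = ln 2 / k = ln 2 / 0.02389 ≈ 29.0 hours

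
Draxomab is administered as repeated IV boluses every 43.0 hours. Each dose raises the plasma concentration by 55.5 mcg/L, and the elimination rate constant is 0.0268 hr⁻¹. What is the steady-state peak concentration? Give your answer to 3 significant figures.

81.1 mcg/L

Fraction remaining after one interval: e^(−kτ) = e^(−0.02680 × 43.0) = 0.3159
R = 1 / (1 − 0.3159) = 1.462
Css,max = 55.5 × 1.462 ≈ 81.1 mcg/L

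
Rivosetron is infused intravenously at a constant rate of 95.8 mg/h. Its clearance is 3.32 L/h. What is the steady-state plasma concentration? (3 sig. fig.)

28.9 µg/mL

Css = infusion rate / CL = 95.8 / 3.32 ≈ 28.9 µg/mL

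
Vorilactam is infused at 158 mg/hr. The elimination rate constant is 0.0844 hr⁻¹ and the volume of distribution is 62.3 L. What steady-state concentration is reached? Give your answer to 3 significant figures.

30.0 µg/mL

CL = k · V = 0.0844 × 62.3 = 5.258 L/hr
Css = rate / CL = 158 / 5.258 ≈ 30.0 µg/mL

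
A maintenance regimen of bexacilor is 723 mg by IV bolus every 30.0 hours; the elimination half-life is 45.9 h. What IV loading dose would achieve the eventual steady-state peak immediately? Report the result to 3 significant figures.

k = ln 2 / 45.9 = 0.01510 h⁻¹
Accumulation ratio R = 1 / (1 − e^(−kτ)) = 1 / (1 − e^(−0.01510×30.0)) = 1 / (1 − 0.6357) = 2.745
Loading dose = maintenance dose × R = 723 × 2.745 ≈ 1980 mg

1980 mg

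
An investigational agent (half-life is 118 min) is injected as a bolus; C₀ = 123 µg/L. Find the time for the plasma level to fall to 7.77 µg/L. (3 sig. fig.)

k = ln 2 / 118 = 0.005874 min⁻¹
C(t) = C₀ e^(−kt)  ⇒  t = ln(C₀/C) / k
t = ln(123/7.77) / 0.005874 = 2.762 / 0.005874 ≈ 470 minutes

470 minutes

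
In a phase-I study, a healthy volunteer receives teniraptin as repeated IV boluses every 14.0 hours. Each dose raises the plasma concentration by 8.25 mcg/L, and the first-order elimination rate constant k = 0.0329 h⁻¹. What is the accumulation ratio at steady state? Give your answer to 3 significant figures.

2.71

Fraction remaining after one interval: e^(−kτ) = e^(−0.03290 × 14.0) = 0.6309
R = 1 / (1 − 0.6309) = 1 / 0.3691 ≈ 2.71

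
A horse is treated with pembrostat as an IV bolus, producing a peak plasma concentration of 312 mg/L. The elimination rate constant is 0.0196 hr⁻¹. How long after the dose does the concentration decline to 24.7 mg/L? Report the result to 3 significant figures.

C(t) = C₀ e^(−kt)  ⇒  t = ln(C₀/C) / k
t = ln(312/24.7) / 0.01960 = 2.536 / 0.01960 ≈ 129 hours

129 hours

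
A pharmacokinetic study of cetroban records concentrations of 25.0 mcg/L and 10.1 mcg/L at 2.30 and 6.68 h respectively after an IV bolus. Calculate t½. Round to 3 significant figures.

k = ln(C₁/C₂) / (t₂ − t₁) = ln(25.0/10.1) / (6.68 − 2.30)
  = 0.9063 / 4.380 = 0.2069 h⁻¹
t½ = ln 2 / k = ln 2 / 0.2069 ≈ 3.35 hours

3.35 hours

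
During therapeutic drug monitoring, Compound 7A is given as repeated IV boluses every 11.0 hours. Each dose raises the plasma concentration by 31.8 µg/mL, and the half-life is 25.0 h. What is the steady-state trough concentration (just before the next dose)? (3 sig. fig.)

k = ln 2 / 25.0 = 0.02773 h⁻¹
Fraction remaining after one interval: e^(−kτ) = e^(−0.02773 × 11.0) = 0.7371
R = 1 / (1 − 0.7371) = 3.804
Css,max = 31.8 × 3.804 = 121.0 µg/mL
Css,min = Css,max × e^(−kτ) = 121.0 × 0.7371 ≈ 89.2 µg/mL

89.2 µg/mL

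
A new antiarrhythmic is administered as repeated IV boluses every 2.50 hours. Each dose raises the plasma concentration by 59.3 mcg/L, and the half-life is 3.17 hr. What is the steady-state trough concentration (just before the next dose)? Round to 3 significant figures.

81.5 mcg/L

k = ln 2 / 3.17 = 0.2187 hr⁻¹
Fraction remaining after one interval: e^(−kτ) = e^(−0.2187 × 2.50) = 0.5789
R = 1 / (1 − 0.5789) = 2.375
Css,max = 59.3 × 2.375 = 140.8 mcg/L
Css,min = Css,max × e^(−kτ) = 140.8 × 0.5789 ≈ 81.5 mcg/L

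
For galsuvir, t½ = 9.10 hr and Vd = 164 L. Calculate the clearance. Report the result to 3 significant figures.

k = ln 2 / t½ = ln 2 / 9.10 = 0.07617 hr⁻¹
CL = k · V = 0.07617 × 164 ≈ 12.5 L/hr

12.5 L/hr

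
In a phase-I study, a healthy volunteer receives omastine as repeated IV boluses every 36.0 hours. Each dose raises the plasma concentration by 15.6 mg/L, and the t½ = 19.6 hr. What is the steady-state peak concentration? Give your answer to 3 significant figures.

k = ln 2 / 19.6 = 0.03536 hr⁻¹
Fraction remaining after one interval: e^(−kτ) = e^(−0.03536 × 36.0) = 0.2800
R = 1 / (1 − 0.2800) = 1.389
Css,max = 15.6 × 1.389 ≈ 21.7 mg/L

21.7 mg/L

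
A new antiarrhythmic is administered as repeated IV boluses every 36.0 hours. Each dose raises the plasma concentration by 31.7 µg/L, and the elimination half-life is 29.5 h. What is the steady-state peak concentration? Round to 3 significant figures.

k = ln 2 / 29.5 = 0.02350 h⁻¹
Fraction remaining after one interval: e^(−kτ) = e^(−0.02350 × 36.0) = 0.4292
R = 1 / (1 − 0.4292) = 1.752
Css,max = 31.7 × 1.752 ≈ 55.5 µg/L

55.5 µg/L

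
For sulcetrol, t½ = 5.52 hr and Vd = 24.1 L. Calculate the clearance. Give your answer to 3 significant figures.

3.03 L/hr

k = ln 2 / t½ = ln 2 / 5.52 = 0.1256 hr⁻¹
CL = k · V = 0.1256 × 24.1 ≈ 3.03 L/hr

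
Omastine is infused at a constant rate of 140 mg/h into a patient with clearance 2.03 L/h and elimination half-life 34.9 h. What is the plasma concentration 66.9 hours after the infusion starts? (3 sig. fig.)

50.7 mg/L

Css = rate / CL = 140 / 2.03 = 68.97 mg/L
k = ln 2 / 34.9 = 0.01986 h⁻¹
C(t) = Css (1 − e^(−kt)) = 68.97 × (1 − e^(−1.329)) = 68.97 × 0.7352 ≈ 50.7 mg/L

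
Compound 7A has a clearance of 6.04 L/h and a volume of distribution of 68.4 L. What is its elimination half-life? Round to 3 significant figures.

7.85 hours

k = CL / V = 6.04 / 68.4 = 0.08830 h⁻¹
t½ = ln 2 / k = ln 2 / 0.08830 ≈ 7.85 hours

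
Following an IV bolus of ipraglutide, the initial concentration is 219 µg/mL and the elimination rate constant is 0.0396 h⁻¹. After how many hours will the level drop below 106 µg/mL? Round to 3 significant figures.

18.3 hours

C(t) = C₀ e^(−kt)  ⇒  t = ln(C₀/C) / k
t = ln(219/106) / 0.03960 = 0.7256 / 0.03960 ≈ 18.3 hours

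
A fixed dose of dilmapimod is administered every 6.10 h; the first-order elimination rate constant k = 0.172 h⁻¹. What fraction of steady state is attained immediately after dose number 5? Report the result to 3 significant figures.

f_n = 1 − e^(−nkτ) = 1 − e^(−5 × 0.1720 × 6.10) = 1 − e^(−5.246) = 1 − 0.005269 ≈ 0.995

0.995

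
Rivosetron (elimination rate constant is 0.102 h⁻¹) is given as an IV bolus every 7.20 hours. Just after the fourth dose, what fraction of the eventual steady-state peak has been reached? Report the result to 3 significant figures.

0.947

f_n = 1 − e^(−nkτ) = 1 − e^(−4 × 0.1020 × 7.20) = 1 − e^(−2.938) = 1 − 0.05299 ≈ 0.947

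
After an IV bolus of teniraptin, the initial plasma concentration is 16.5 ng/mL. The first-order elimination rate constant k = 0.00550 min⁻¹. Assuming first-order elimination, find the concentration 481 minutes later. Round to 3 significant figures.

1.17 ng/mL

C(t) = C₀ e^(−kt) = 16.5 × e^(−0.005500 × 481) = 16.5 × e^(−2.645) = 16.5 × 0.07097 ≈ 1.17 ng/mL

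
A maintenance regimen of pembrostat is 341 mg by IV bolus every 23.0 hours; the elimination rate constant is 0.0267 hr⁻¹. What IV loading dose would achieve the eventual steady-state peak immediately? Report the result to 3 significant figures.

Accumulation ratio R = 1 / (1 − e^(−kτ)) = 1 / (1 − e^(−0.02670×23.0)) = 1 / (1 − 0.5411) = 2.179
Loading dose = maintenance dose × R = 341 × 2.179 ≈ 743 mg

743 mg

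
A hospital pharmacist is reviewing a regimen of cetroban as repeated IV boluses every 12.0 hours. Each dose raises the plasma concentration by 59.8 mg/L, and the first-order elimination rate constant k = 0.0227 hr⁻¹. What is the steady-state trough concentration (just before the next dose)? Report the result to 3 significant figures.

Fraction remaining after one interval: e^(−kτ) = e^(−0.02270 × 12.0) = 0.7615
R = 1 / (1 − 0.7615) = 4.194
Css,max = 59.8 × 4.194 = 250.8 mg/L
Css,min = Css,max × e^(−kτ) = 250.8 × 0.7615 ≈ 191 mg/L

191 mg/L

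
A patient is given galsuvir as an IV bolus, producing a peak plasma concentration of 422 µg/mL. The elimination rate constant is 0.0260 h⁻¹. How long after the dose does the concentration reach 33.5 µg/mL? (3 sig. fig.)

97.4 hours

C(t) = C₀ e^(−kt)  ⇒  t = ln(C₀/C) / k
t = ln(422/33.5) / 0.02600 = 2.533 / 0.02600 ≈ 97.4 hours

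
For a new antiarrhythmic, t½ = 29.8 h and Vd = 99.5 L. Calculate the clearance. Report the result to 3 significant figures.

k = ln 2 / t½ = ln 2 / 29.8 = 0.02326 h⁻¹
CL = k · V = 0.02326 × 99.5 ≈ 2.31 L/h

2.31 L/h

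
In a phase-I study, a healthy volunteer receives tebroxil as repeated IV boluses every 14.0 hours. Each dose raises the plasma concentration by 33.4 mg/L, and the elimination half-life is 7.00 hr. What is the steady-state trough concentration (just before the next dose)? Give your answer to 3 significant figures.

k = ln 2 / 7.00 = 0.09902 hr⁻¹
Fraction remaining after one interval: e^(−kτ) = e^(−0.09902 × 14.0) = 0.2500
R = 1 / (1 − 0.2500) = 1.333
Css,max = 33.4 × 1.333 = 44.53 mg/L
Css,min = Css,max × e^(−kτ) = 44.53 × 0.2500 ≈ 11.1 mg/L

11.1 mg/L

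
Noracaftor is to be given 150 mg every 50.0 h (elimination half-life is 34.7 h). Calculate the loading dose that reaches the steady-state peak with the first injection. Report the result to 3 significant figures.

k = ln 2 / 34.7 = 0.01998 h⁻¹
Accumulation ratio R = 1 / (1 − e^(−kτ)) = 1 / (1 − e^(−0.01998×50.0)) = 1 / (1 − 0.3683) = 1.583
Loading dose = maintenance dose × R = 150 × 1.583 ≈ 237 mg

237 mg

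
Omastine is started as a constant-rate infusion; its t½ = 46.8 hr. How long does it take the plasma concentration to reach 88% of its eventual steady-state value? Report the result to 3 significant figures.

k = ln 2 / 46.8 = 0.01481 hr⁻¹
f = 1 − e^(−kt)  ⇒  t = −ln(1 − f) / k
t = −ln(1 − 0.88) / 0.01481 = 2.120 / 0.01481 ≈ 143 hours

143 hours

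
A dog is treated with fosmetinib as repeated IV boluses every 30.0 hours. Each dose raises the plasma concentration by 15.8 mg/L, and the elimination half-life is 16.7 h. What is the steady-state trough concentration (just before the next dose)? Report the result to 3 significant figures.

k = ln 2 / 16.7 = 0.04151 h⁻¹
Fraction remaining after one interval: e^(−kτ) = e^(−0.04151 × 30.0) = 0.2879
R = 1 / (1 − 0.2879) = 1.404
Css,max = 15.8 × 1.404 = 22.19 mg/L
Css,min = Css,max × e^(−kτ) = 22.19 × 0.2879 ≈ 6.39 mg/L

6.39 mg/L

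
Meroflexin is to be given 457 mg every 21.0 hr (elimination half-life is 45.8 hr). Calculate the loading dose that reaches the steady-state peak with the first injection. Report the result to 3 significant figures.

k = ln 2 / 45.8 = 0.01513 hr⁻¹
Accumulation ratio R = 1 / (1 − e^(−kτ)) = 1 / (1 − e^(−0.01513×21.0)) = 1 / (1 − 0.7277) = 3.673
Loading dose = maintenance dose × R = 457 × 3.673 ≈ 1680 mg

1680 mg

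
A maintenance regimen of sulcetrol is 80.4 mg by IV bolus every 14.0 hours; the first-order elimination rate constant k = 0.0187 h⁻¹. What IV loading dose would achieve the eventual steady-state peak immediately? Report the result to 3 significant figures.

Accumulation ratio R = 1 / (1 − e^(−kτ)) = 1 / (1 − e^(−0.01870×14.0)) = 1 / (1 − 0.7697) = 4.342
Loading dose = maintenance dose × R = 80.4 × 4.342 ≈ 349 mg

349 mg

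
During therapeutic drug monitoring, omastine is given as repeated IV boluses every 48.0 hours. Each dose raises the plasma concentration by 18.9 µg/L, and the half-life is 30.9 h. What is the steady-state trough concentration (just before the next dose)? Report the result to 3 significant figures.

9.77 µg/L

k = ln 2 / 30.9 = 0.02243 h⁻¹
Fraction remaining after one interval: e^(−kτ) = e^(−0.02243 × 48.0) = 0.3407
R = 1 / (1 − 0.3407) = 1.517
Css,max = 18.9 × 1.517 = 28.67 µg/L
Css,min = Css,max × e^(−kτ) = 28.67 × 0.3407 ≈ 9.77 µg/L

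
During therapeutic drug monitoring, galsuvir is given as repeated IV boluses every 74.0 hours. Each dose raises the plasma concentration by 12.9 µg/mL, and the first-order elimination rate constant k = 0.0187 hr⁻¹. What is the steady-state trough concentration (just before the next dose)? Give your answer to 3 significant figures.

Fraction remaining after one interval: e^(−kτ) = e^(−0.01870 × 74.0) = 0.2506
R = 1 / (1 − 0.2506) = 1.334
Css,max = 12.9 × 1.334 = 17.21 µg/mL
Css,min = Css,max × e^(−kτ) = 17.21 × 0.2506 ≈ 4.31 µg/mL

4.31 µg/mL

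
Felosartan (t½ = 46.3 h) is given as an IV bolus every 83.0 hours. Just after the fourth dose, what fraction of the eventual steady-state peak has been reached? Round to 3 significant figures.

k = ln 2 / 46.3 = 0.01497 h⁻¹
f_n = 1 − e^(−nkτ) = 1 − e^(−4 × 0.01497 × 83.0) = 1 − e^(−4.970) = 1 − 0.006941 ≈ 0.993

0.993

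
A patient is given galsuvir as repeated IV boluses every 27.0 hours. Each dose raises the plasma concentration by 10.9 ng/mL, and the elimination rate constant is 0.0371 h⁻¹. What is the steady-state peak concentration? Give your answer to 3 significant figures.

Fraction remaining after one interval: e^(−kτ) = e^(−0.03710 × 27.0) = 0.3673
R = 1 / (1 − 0.3673) = 1.580
Css,max = 10.9 × 1.580 ≈ 17.2 ng/mL

17.2 ng/mL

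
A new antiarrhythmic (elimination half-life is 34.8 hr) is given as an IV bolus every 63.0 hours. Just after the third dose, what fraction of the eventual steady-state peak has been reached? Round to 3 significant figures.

k = ln 2 / 34.8 = 0.01992 hr⁻¹
f_n = 1 − e^(−nkτ) = 1 − e^(−3 × 0.01992 × 63.0) = 1 − e^(−3.765) = 1 − 0.02318 ≈ 0.977

0.977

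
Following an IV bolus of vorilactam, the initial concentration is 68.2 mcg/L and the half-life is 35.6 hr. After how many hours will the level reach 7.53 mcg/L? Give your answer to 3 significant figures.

113 hours

k = ln 2 / 35.6 = 0.01947 hr⁻¹
C(t) = C₀ e^(−kt)  ⇒  t = ln(C₀/C) / k
t = ln(68.2/7.53) / 0.01947 = 2.204 / 0.01947 ≈ 113 hours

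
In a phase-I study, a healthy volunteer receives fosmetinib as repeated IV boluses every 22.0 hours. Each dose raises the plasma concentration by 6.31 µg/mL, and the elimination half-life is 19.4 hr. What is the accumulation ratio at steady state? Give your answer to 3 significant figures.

k = ln 2 / 19.4 = 0.03573 hr⁻¹
Fraction remaining after one interval: e^(−kτ) = e^(−0.03573 × 22.0) = 0.4556
R = 1 / (1 − 0.4556) = 1 / 0.5444 ≈ 1.84

1.84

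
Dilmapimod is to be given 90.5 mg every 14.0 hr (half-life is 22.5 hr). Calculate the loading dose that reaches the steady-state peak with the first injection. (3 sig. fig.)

k = ln 2 / 22.5 = 0.03081 hr⁻¹
Accumulation ratio R = 1 / (1 − e^(−kτ)) = 1 / (1 − e^(−0.03081×14.0)) = 1 / (1 − 0.6497) = 2.854
Loading dose = maintenance dose × R = 90.5 × 2.854 ≈ 258 mg

258 mg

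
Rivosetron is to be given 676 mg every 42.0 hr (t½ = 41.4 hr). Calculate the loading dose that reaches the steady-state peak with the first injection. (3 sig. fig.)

1340 mg

k = ln 2 / 41.4 = 0.01674 hr⁻¹
Accumulation ratio R = 1 / (1 − e^(−kτ)) = 1 / (1 − e^(−0.01674×42.0)) = 1 / (1 − 0.4950) = 1.980
Loading dose = maintenance dose × R = 676 × 1.980 ≈ 1340 mg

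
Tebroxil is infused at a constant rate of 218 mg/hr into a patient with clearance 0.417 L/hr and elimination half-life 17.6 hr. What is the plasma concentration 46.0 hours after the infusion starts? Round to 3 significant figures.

437 µg/mL

Css = rate / CL = 218 / 0.417 = 522.8 µg/mL
k = ln 2 / 17.6 = 0.03938 hr⁻¹
C(t) = Css (1 − e^(−kt)) = 522.8 × (1 − e^(−1.812)) = 522.8 × 0.8366 ≈ 437 µg/mL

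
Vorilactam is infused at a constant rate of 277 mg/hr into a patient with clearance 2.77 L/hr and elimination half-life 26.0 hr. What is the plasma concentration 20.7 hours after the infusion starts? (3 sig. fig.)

42.4 mg/L

Css = rate / CL = 277 / 2.77 = 100.0 mg/L
k = ln 2 / 26.0 = 0.02666 hr⁻¹
C(t) = Css (1 − e^(−kt)) = 100.0 × (1 − e^(−0.5519)) = 100.0 × 0.4241 ≈ 42.4 mg/L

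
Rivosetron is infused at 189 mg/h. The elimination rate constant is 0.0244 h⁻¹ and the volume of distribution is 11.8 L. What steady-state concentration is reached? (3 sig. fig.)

CL = k · V = 0.0244 × 11.8 = 0.2879 L/h
Css = rate / CL = 189 / 0.2879 ≈ 656 mg/L

656 mg/L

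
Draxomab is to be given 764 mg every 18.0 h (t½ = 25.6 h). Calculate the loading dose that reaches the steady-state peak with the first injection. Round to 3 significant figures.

k = ln 2 / 25.6 = 0.02708 h⁻¹
Accumulation ratio R = 1 / (1 − e^(−kτ)) = 1 / (1 − e^(−0.02708×18.0)) = 1 / (1 − 0.6142) = 2.592
Loading dose = maintenance dose × R = 764 × 2.592 ≈ 1980 mg

1980 mg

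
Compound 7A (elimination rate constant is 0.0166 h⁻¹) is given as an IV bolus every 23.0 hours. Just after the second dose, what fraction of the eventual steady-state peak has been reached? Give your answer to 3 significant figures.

f_n = 1 − e^(−nkτ) = 1 − e^(−2 × 0.01660 × 23.0) = 1 − e^(−0.7636) = 1 − 0.4660 ≈ 0.534

0.534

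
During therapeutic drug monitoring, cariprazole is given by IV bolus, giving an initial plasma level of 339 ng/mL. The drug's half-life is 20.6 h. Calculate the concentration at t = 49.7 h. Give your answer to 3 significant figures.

k = ln 2 / 20.6 = 0.03365 h⁻¹
C(t) = C₀ e^(−kt) = 339 × e^(−0.03365 × 49.7) = 339 × e^(−1.672) = 339 × 0.1878 ≈ 63.7 ng/mL

63.7 ng/mL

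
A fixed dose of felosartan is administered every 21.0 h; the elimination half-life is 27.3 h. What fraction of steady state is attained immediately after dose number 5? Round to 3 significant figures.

0.930

k = ln 2 / 27.3 = 0.02539 h⁻¹
f_n = 1 − e^(−nkτ) = 1 − e^(−5 × 0.02539 × 21.0) = 1 − e^(−2.666) = 1 − 0.06953 ≈ 0.930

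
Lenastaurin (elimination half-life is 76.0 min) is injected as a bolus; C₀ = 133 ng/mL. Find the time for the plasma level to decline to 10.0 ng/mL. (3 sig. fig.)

284 minutes

k = ln 2 / 76.0 = 0.009120 min⁻¹
C(t) = C₀ e^(−kt)  ⇒  t = ln(C₀/C) / k
t = ln(133/10.0) / 0.009120 = 2.588 / 0.009120 ≈ 284 minutes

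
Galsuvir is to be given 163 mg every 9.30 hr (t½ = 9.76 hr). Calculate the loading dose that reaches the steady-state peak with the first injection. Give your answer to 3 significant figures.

k = ln 2 / 9.76 = 0.07102 hr⁻¹
Accumulation ratio R = 1 / (1 − e^(−kτ)) = 1 / (1 − e^(−0.07102×9.30)) = 1 / (1 − 0.5166) = 2.069
Loading dose = maintenance dose × R = 163 × 2.069 ≈ 337 mg

337 mg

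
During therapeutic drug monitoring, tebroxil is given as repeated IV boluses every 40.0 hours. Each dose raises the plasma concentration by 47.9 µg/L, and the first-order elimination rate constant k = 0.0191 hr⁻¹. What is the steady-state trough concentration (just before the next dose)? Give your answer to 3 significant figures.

Fraction remaining after one interval: e^(−kτ) = e^(−0.01910 × 40.0) = 0.4658
R = 1 / (1 − 0.4658) = 1.872
Css,max = 47.9 × 1.872 = 89.67 µg/L
Css,min = Css,max × e^(−kτ) = 89.67 × 0.4658 ≈ 41.8 µg/L

41.8 µg/L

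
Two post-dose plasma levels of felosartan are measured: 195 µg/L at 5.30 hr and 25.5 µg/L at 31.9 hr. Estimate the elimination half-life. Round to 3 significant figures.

k = ln(C₁/C₂) / (t₂ − t₁) = ln(195/25.5) / (31.9 − 5.30)
  = 2.034 / 26.60 = 0.07648 hr⁻¹
t½ = ln 2 / k = ln 2 / 0.07648 ≈ 9.06 hours

9.06 hours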